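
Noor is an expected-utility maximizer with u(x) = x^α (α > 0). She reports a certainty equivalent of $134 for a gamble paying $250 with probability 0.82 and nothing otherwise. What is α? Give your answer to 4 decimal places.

EU(lottery) = 0.82·250^α + 0.18·0 = 0.82·250^α.
Equating: 134^α = 0.82·250^α, i.e. 0.5360^α = 0.82.
Taking logs: α·ln(134/250) = ln(0.82), so α = -0.1984509 / -0.6236211 ≈ 0.3182.

α ≈ 0.3182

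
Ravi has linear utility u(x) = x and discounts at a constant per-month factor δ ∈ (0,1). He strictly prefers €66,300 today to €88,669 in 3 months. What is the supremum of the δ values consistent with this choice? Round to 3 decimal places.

Comparing present values: 66300 > δ^3·88669.
So δ^3 < 66300/88669 = 0.74772; taking the cube root of both positive sides preserves the inequality.
δ < 0.74772^(1/3) = 0.908.

δ < 0.908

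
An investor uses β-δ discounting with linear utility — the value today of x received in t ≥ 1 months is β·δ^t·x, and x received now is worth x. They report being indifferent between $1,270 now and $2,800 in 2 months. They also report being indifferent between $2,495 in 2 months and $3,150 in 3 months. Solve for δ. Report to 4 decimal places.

From the later pair, β·δ^2·2495 = β·δ^3·3150; dividing through, δ = 2495/3150 = 0.79206.

δ ≈ 0.7921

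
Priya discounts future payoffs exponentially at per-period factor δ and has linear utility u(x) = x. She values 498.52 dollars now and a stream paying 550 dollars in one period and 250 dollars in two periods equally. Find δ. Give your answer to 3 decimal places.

Equating present values: 498.52 = 550δ + 250δ².
So 250δ² + 550δ − 498.52 = 0.
The positive root is δ = [−550 + √(550² + 4·250·498.52)] / (2·250) = (−550 + 894.997)/500 ≈ 0.690.

δ ≈ 0.690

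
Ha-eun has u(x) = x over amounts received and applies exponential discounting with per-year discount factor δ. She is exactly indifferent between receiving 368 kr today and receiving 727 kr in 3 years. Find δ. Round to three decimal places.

δ ≈ 0.797

Equating discounted utilities: u(368) = δ^3·u(727) ⇒ δ^3 = u(368)/u(727).
With u(x) = x: δ^3 = 368/727 = 0.50619.
Taking the cube root: δ = 0.50619^(1/3) ≈ 0.797.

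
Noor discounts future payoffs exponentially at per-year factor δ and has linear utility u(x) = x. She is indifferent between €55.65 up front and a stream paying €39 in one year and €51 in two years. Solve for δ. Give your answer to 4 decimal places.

Present value of the stream is 39·δ + 51·δ². Indifference gives 39δ + 51δ² = 55.65.
That is, 51δ² + 39δ − 55.65 = 0, a quadratic in δ.
δ = (−39 + √(39² + 4·51·55.65)) / (2·51) = (−39 + √12873.60) / 102 ≈ 0.7300.

δ ≈ 0.7300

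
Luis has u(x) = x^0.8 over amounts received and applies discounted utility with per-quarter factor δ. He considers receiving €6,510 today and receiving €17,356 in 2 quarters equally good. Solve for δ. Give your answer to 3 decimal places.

Indifference means u(6510) = δ^2 · u(17356), so δ^2 = u(6510)/u(17356).
With u(x) = x^0.8: δ^2 = 6510^0.8/17356^0.8 = (6510/17356)^0.8 = 0.45636.
Hence δ = (0.45636)^(1/2) = 0.67554.

δ ≈ 0.676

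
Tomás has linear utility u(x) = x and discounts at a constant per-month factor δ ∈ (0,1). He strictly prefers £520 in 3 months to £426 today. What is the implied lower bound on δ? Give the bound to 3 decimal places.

The preference means 426 < δ^3·520.
Hence δ^3 > 426/520 = 0.81923, and x ↦ x^(1/3) is increasing on (0,∞).
δ > (426/520)^(1/3) ≈ 0.936.

δ > 0.936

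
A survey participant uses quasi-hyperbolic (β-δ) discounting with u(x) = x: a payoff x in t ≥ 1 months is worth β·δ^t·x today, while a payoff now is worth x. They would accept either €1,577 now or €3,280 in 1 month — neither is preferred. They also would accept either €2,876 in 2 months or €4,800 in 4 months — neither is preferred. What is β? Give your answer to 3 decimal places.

Both payoffs in the second observation are in the future, so β drops out: δ^2·2876 = δ^4·4800 ⇒ δ^2 = 2876/4800 = 0.59917, so δ = 0.77406.
The first indifference: 1577 = β·δ·3280, so β = 1577/(δ·3280) = 1577/(0.77406·3280) ≈ 0.621.

β ≈ 0.621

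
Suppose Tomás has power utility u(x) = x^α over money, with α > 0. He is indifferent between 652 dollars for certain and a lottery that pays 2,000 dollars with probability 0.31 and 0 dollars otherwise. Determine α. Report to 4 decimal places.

α ≈ 1.0449

Since u(0) = 0, the lottery's EU is 0.31·2000^α.
Setting u(652) equal to that: 652^α = 0.31·2000^α ⇒ (652/2000)^α = 0.31.
Take logs: α = ln 0.31 / ln(652/2000) ≈ 1.044899.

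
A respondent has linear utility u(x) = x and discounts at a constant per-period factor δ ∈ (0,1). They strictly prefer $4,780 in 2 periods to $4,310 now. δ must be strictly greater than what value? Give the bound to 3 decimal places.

Comparing present values: 4310 < δ^2·4780.
So δ^2 > 4310/4780 = 0.90167; taking the square root of both positive sides preserves the inequality.
δ > 0.90167^(1/2) = 0.950.

δ > 0.950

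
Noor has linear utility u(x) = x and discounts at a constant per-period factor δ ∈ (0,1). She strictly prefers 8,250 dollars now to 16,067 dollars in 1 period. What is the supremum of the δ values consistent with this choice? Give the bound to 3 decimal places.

The preference means 8250 > δ·16067.
So δ < 8250/16067 = 0.51347.

δ < 0.513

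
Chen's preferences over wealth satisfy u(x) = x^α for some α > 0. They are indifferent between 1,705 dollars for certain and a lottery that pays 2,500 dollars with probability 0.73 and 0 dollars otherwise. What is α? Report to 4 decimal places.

Since u(0) = 0, the lottery's EU is 0.73·2500^α.
Equating: 1705^α = 0.73·2500^α, i.e. 0.6820^α = 0.73.
α = ln(0.73) / ln(1705/2500) = -0.3147107/-0.3827256 ≈ 0.8223.

α ≈ 0.8223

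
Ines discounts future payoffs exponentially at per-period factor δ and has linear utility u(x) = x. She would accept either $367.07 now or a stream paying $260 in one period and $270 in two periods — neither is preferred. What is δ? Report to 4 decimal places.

Present value of the stream is 260·δ + 270·δ². Indifference gives 260δ + 270δ² = 367.07.
Rearranged: 270δ² + 260δ − 367.07 = 0.
By the quadratic formula (taking the positive root), δ = (−260 + √464035.60) / 540 ≈ 0.7800.

δ ≈ 0.7800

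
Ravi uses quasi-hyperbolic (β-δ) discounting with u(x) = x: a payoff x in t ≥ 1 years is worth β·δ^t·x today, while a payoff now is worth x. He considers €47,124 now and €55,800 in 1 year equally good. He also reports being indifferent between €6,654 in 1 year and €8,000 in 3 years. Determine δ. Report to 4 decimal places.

δ ≈ 0.9120

The second indifference involves only future payoffs, so β cancels: β·δ^1·6654 = β·δ^3·8000, giving δ^2 = 6654/8000 = 0.83175, so δ = 0.91200.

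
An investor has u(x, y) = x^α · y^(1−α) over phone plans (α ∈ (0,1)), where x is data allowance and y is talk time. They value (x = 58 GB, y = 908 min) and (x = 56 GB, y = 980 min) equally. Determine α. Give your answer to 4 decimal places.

α ≈ 0.6850

The Cobb–Douglas utilities coincide, so 58^α·908^(1−α) = 56^α·980^(1−α).
(58/56)^α = (980/908)^(1−α); take logs: α·ln(58/56) = (1−α)·ln(980/908), i.e. α·0.0350913 = (1−α)·0.0763082.
With A = 0.0350913 and B = 0.0763082: α·A = (1−α)·B, so α = B/(A+B) = 0.0763082/0.1113995 ≈ 0.6850.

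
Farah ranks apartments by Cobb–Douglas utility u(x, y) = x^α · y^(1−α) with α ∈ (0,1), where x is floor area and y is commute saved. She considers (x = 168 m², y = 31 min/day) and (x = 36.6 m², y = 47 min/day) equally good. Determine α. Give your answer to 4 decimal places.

α ≈ 0.2145

Set the two utilities equal: 168^α·31^(1−α) = 36.6^α·47^(1−α).
Rearrange to (168/36.6)^α = (47/31)^(1−α) and take logs: α·1.5239157 = (1−α)·0.4161604.
Thus α·(1.9400761) = 0.4161604, so α = 0.4161604/1.9400761 ≈ 0.2145.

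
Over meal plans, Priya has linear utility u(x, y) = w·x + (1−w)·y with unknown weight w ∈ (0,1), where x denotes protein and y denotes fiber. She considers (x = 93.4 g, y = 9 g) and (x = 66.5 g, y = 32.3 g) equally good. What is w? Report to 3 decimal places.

w = 0.464

Indifference: w·93.4 + (1−w)·9 = w·66.5 + (1−w)·32.3.
w·(93.4−66.5) = (1−w)·(32.3−9), i.e. w·26.9 = (1−w)·23.3.
So w/(1−w) = 23.3/26.9 = 0.8662, giving w = 23.3/(26.9+23.3) = 0.464.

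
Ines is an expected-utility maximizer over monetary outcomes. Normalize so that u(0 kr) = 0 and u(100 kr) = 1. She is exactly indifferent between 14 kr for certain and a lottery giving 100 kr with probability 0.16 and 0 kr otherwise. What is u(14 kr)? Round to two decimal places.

By the standard-gamble method, u(14 kr) is just the indifference probability on the best outcome: 0.16.

0.16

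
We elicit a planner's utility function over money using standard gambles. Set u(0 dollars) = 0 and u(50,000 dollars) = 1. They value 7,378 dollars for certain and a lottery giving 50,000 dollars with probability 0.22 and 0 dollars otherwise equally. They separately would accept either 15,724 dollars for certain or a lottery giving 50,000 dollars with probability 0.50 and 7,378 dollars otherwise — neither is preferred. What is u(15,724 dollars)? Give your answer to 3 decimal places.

0.610

From the first indifference, u(7,378 dollars) = 0.22·u(50,000 dollars) + 0.78·u(0 dollars) = 0.22·1 + 0.78·0 = 0.22.
Then u(15,724 dollars) = 0.50·u(50,000 dollars) + 0.50·u(7,378 dollars) = 0.50·1.00 + 0.50·0.22 = 0.6100.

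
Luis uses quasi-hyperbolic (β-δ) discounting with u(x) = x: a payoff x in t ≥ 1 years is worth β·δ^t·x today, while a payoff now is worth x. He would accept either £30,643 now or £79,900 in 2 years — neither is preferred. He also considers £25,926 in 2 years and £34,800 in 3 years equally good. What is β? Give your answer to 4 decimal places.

From the later pair, β·δ^2·25926 = β·δ^3·34800; dividing through, δ = 25926/34800 = 0.74500.
Substituting δ into 30643 = β·δ^2·79900: β = 30643/(44346.497) ≈ 0.6910.

β ≈ 0.6910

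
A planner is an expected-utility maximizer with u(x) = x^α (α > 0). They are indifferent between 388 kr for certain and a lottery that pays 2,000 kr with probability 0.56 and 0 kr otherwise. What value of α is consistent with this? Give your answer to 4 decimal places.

α ≈ 0.3536

Since u(0) = 0, the lottery's EU is 0.56·2000^α.
Equating: 388^α = 0.56·2000^α, i.e. 0.1940^α = 0.56.
Take logs: α = ln 0.56 / ln(388/2000) ≈ 0.353570.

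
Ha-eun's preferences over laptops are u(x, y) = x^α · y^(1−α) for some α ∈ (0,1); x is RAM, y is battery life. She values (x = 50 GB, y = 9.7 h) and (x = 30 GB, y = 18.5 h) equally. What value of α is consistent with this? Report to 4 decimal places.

α ≈ 0.5583

The Cobb–Douglas utilities coincide, so 50^α·9.7^(1−α) = 30^α·18.5^(1−α).
Taking logs: α·ln 50 + (1−α)·ln 9.7 = α·ln 30 + (1−α)·ln 18.5, i.e. α·0.5108256 = (1−α)·0.6456448.
Thus α·(1.1564704) = 0.6456448, so α = 0.6456448/1.1564704 ≈ 0.5583.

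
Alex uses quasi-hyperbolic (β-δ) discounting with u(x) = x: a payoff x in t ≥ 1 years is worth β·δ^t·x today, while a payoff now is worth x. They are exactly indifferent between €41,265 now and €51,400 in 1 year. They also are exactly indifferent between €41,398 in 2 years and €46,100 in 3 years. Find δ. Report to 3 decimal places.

δ ≈ 0.898

From the later pair, β·δ^2·41398 = β·δ^3·46100; dividing through, δ = 41398/46100 = 0.89800.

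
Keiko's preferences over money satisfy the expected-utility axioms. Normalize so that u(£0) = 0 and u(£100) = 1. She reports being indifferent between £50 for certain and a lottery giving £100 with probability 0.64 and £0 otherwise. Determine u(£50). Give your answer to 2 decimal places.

0.64

u(£50) equals the lottery's expected utility: 0.64·1 + 0.36·0 = 0.64.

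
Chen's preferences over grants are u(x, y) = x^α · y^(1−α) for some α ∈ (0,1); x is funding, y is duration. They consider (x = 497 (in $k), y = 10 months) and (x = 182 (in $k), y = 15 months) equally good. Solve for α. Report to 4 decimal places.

The Cobb–Douglas utilities coincide, so 497^α·10^(1−α) = 182^α·15^(1−α).
Rearrange to (497/182)^α = (15/10)^(1−α) and take logs: α·1.0045833 = (1−α)·0.4054651.
So α/(1−α) = (0.4054651)/(1.0045833) = 0.4036152, and α = 0.4036152/1.4036152 ≈ 0.2876.

α ≈ 0.2876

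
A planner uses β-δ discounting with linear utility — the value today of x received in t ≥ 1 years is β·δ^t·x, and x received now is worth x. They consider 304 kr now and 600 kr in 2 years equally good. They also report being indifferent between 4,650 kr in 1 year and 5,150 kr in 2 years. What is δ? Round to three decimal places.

The second indifference involves only future payoffs, so β cancels: β·δ^1·4650 = β·δ^2·5150, giving δ = 4650/5150 = 0.90291.

δ ≈ 0.903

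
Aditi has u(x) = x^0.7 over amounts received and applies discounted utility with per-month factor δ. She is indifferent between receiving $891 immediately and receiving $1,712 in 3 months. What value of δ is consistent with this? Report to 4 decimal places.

The payoff in 3 months is discounted by δ^3, so u(891) = δ^3·u(1712) and δ^3 = u(891)/u(1712).
Since u(x) = x^0.7, δ^3 = (891/1712)^0.7 = 0.52044^0.7 = 0.63308.
Taking the cube root: δ = 0.63308^(1/3) ≈ 0.8587.

δ ≈ 0.8587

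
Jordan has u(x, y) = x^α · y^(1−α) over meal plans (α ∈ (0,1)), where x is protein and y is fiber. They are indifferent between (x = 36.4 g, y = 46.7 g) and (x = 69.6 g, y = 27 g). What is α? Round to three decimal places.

α ≈ 0.458

Set the two utilities equal: 36.4^α·46.7^(1−α) = 69.6^α·27^(1−α).
Taking logs: α·ln 36.4 + (1−α)·ln 46.7 = α·ln 69.6 + (1−α)·ln 27, i.e. α·-0.648196 = (1−α)·-0.547907.
Thus α·(-1.196103) = -0.547907, so α = -0.547907/-1.196103 ≈ 0.458.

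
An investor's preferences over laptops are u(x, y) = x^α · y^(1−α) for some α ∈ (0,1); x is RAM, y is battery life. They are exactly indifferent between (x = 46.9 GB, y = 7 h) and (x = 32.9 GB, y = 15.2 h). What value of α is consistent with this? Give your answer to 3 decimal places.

α ≈ 0.686

The Cobb–Douglas utilities coincide, so 46.9^α·7^(1−α) = 32.9^α·15.2^(1−α).
(46.9/32.9)^α = (15.2/7)^(1−α); take logs: α·ln(46.9/32.9) = (1−α)·ln(15.2/7), i.e. α·0.354545 = (1−α)·0.775385.
Thus α·(1.129930) = 0.775385, so α = 0.775385/1.129930 ≈ 0.686.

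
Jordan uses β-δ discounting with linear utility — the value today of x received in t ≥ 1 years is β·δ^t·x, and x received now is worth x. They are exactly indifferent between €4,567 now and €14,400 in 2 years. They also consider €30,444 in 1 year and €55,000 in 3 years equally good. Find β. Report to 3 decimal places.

β ≈ 0.573

Both payoffs in the second observation are in the future, so β drops out: δ^1·30444 = δ^3·55000 ⇒ δ^2 = 30444/55000 = 0.55353, so δ = 0.74399.
The first indifference: 4567 = β·δ^2·14400, so β = 4567/(δ^2·14400) = 4567/(0.55353·14400) ≈ 0.573.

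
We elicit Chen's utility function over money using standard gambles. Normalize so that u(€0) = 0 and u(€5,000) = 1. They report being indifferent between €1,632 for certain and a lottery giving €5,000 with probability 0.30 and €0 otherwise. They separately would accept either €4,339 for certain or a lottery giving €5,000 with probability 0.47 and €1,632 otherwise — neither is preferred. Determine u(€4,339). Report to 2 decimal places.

0.63

From the first indifference, u(€1,632) = 0.30·u(€5,000) + 0.70·u(€0) = 0.30·1 + 0.70·0 = 0.30.
Then u(€4,339) = 0.47·u(€5,000) + 0.53·u(€1,632) = 0.47·1.00 + 0.53·0.30 = 0.6290.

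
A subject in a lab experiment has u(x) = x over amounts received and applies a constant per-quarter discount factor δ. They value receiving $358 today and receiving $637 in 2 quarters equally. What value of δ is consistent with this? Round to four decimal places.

δ ≈ 0.7497

The payoff in 2 quarters is discounted by δ^2, so u(358) = δ^2·u(637) and δ^2 = u(358)/u(637).
With u(x) = x: δ^2 = 358/637 = 0.56201.
So δ = 0.56201^(1/2) ≈ 0.7497.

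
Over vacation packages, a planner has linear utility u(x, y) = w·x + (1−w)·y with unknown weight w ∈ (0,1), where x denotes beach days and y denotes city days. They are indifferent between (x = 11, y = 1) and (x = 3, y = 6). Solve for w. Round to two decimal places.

u(11,1) = u(3,6) means w·11 + (1−w)·1 = w·3 + (1−w)·6.
Collecting terms: w·8 = (1−w)·5.
The marginal rate of substitution is 5/8, so w = 5/(8+5) = 0.38.

w = 0.38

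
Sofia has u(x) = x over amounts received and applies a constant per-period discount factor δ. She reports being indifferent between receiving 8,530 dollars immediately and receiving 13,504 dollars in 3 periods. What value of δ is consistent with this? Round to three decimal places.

δ ≈ 0.858

Equating discounted utilities: u(8530) = δ^3·u(13504) ⇒ δ^3 = u(8530)/u(13504).
With u(x) = x: δ^3 = 8530/13504 = 0.63166.
So δ = 0.63166^(1/3) ≈ 0.858.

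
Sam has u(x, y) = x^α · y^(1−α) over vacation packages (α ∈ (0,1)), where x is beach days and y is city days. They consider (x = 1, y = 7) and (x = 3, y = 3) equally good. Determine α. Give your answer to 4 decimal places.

α ≈ 0.4354

The Cobb–Douglas utilities coincide, so 1^α·7^(1−α) = 3^α·3^(1−α).
Rearrange to (1/3)^α = (3/7)^(1−α) and take logs: α·-1.0986123 = (1−α)·-0.8472979.
With A = -1.0986123 and B = -0.8472979: α·A = (1−α)·B, so α = B/(A+B) = -0.8472979/-1.9459102 ≈ 0.4354.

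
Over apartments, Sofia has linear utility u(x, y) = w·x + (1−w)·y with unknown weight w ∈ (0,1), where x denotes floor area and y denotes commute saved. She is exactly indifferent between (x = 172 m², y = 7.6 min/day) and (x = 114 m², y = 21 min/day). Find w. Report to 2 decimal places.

w = 0.19

u(172,7.6) = u(114,21) means w·172 + (1−w)·7.6 = w·114 + (1−w)·21.
w·(172−114) = (1−w)·(21−7.6), i.e. w·58 = (1−w)·13.4.
The marginal rate of substitution is 13.4/58, so w = 13.4/(58+13.4) = 0.19.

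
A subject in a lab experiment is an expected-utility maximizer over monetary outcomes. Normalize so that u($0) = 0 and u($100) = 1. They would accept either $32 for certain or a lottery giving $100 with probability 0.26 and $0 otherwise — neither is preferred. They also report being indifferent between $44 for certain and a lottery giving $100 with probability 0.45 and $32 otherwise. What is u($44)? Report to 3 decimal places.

The first gamble pins u($32): it must equal 0.26·1 + 0.74·0 = 0.26.
Chaining: u($44) = 0.45·1.00 + 0.55·0.26 = 0.5930.

0.593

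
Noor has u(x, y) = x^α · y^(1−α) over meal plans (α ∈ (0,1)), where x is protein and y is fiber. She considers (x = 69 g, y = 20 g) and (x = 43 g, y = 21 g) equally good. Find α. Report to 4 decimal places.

α ≈ 0.0935

Set the two utilities equal: 69^α·20^(1−α) = 43^α·21^(1−α).
Taking logs: α·ln 69 + (1−α)·ln 20 = α·ln 43 + (1−α)·ln 21, i.e. α·0.4729064 = (1−α)·0.0487902.
With A = 0.4729064 and B = 0.0487902: α·A = (1−α)·B, so α = B/(A+B) = 0.0487902/0.5216966 ≈ 0.0935.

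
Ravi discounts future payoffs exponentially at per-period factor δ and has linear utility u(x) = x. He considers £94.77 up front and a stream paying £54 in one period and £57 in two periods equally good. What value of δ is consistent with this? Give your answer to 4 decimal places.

Equating present values: 94.77 = 54δ + 57δ².
So 57δ² + 54δ − 94.77 = 0.
By the quadratic formula (taking the positive root), δ = (−54 + √24523.56) / 114 ≈ 0.9000.

δ ≈ 0.9000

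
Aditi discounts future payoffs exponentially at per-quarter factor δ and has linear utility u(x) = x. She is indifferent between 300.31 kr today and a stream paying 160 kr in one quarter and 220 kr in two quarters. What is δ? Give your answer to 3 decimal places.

Equating present values: 300.31 = 160δ + 220δ².
Rearranged: 220δ² + 160δ − 300.31 = 0.
The positive root is δ = [−160 + √(160² + 4·220·300.31)] / (2·220) = (−160 + 538.398)/440 ≈ 0.860.

δ ≈ 0.860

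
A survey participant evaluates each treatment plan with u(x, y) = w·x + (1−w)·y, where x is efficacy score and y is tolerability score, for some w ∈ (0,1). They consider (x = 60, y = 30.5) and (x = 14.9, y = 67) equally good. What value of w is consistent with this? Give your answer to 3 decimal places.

w = 0.447

Indifference: w·60 + (1−w)·30.5 = w·14.9 + (1−w)·67.
Collecting terms: w·45.1 = (1−w)·36.5.
The marginal rate of substitution is 36.5/45.1, so w = 36.5/(45.1+36.5) = 0.447.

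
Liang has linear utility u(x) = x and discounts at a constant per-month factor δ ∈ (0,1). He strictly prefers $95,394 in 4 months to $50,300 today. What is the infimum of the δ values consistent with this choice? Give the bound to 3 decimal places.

Under u(x) = x this choice says 50300 < δ^4·95394.
Dividing by 95394: δ^4 > 0.52729. Both sides are positive, so the 4th root keeps the direction.
δ > (50300/95394)^(1/4) ≈ 0.852.

δ > 0.852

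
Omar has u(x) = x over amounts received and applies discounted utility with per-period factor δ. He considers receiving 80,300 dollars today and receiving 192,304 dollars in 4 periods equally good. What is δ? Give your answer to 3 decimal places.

δ ≈ 0.804

Indifference means u(80300) = δ^4 · u(192304), so δ^4 = u(80300)/u(192304).
With u(x) = x: δ^4 = 80300/192304 = 0.41757.
So δ = 0.41757^(1/4) ≈ 0.804.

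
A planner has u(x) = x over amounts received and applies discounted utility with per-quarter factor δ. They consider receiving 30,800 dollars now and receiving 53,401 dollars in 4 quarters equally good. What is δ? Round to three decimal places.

The payoff in 4 quarters is discounted by δ^4, so u(30800) = δ^4·u(53401) and δ^4 = u(30800)/u(53401).
With u(x) = x: δ^4 = 30800/53401 = 0.57677.
So δ = 0.57677^(1/4) ≈ 0.871.

δ ≈ 0.871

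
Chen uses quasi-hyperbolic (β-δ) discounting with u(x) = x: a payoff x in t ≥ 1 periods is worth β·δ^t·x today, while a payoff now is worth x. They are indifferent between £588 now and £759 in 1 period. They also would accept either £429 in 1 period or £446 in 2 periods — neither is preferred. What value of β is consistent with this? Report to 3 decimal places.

The second indifference involves only future payoffs, so β cancels: β·δ^1·429 = β·δ^2·446, giving δ = 429/446 = 0.96188.
Substituting δ into 588 = β·δ·759: β = 588/(730.070) ≈ 0.805.

β ≈ 0.805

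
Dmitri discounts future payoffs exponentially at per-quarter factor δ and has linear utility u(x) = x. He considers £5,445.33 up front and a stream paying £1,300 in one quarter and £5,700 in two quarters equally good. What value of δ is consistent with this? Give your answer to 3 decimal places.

δ ≈ 0.870

Equating present values: 5445.33 = 1300δ + 5700δ².
That is, 5700δ² + 1300δ − 5445.33 = 0, a quadratic in δ.
δ = (−1300 + √(1300² + 4·5700·5445.33)) / (2·5700) = (−1300 + √125843524.00) / 11400 ≈ 0.870.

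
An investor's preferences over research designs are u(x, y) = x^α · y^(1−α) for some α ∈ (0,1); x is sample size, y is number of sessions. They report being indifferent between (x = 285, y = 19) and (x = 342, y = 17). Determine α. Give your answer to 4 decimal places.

Indifference: 285^α · 19^(1−α) = 342^α · 17^(1−α).
Rearrange to (285/342)^α = (17/19)^(1−α) and take logs: α·-0.1823216 = (1−α)·-0.1112256.
With A = -0.1823216 and B = -0.1112256: α·A = (1−α)·B, so α = B/(A+B) = -0.1112256/-0.2935472 ≈ 0.3789.

α ≈ 0.3789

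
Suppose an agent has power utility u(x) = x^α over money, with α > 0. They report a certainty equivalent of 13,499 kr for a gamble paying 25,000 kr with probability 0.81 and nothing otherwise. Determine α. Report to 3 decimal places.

The lottery's expected utility is 0.81·u(25000) + 0.19·u(0) = 0.81·25000^α (since u(0) = 0 for α > 0).
Indifference: 13499^α = 0.81·25000^α, so (13499/25000)^α = 0.81.
α = ln(0.81) / ln(13499/25000) = -0.210721/-0.616260 ≈ 0.342.

α ≈ 0.342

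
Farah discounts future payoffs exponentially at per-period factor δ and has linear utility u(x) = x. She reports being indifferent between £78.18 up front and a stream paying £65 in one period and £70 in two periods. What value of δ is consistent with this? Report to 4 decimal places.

δ ≈ 0.6900

Present value of the stream is 65·δ + 70·δ². Indifference gives 65δ + 70δ² = 78.18.
Rearranged: 70δ² + 65δ − 78.18 = 0.
By the quadratic formula (taking the positive root), δ = (−65 + √26115.40) / 140 ≈ 0.6900.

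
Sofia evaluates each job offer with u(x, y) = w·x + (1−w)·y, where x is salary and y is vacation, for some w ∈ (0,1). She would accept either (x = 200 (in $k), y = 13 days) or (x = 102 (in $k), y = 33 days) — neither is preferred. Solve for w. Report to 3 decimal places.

u(200,13) = u(102,33) means w·200 + (1−w)·13 = w·102 + (1−w)·33.
Collecting terms: w·98 = (1−w)·20.
Hence w = 20/(98+20) = 20/118 = 0.169.

w = 0.169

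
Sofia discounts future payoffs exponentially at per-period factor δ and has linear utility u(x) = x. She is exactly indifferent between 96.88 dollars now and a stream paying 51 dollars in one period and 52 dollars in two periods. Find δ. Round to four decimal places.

Present value of the stream is 51·δ + 52·δ². Indifference gives 51δ + 52δ² = 96.88.
That is, 52δ² + 51δ − 96.88 = 0, a quadratic in δ.
The positive root is δ = [−51 + √(51² + 4·52·96.88)] / (2·52) = (−51 + 150.838)/104 ≈ 0.9600.

δ ≈ 0.9600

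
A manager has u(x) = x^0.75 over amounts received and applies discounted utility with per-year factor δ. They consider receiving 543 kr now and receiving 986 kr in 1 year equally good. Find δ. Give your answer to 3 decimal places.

δ ≈ 0.639

Indifference means u(543) = δ · u(986), so δ = u(543)/u(986).
With u(x) = x^0.75: δ = 543^0.75/986^0.75 = (543/986)^0.75 = 0.63928.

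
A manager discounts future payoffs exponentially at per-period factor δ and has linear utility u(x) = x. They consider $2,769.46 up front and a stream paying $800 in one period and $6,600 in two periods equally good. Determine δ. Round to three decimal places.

δ ≈ 0.590

Present value of the stream is 800·δ + 6600·δ². Indifference gives 800δ + 6600δ² = 2769.46.
So 6600δ² + 800δ − 2769.46 = 0.
The positive root is δ = [−800 + √(800² + 4·6600·2769.46)] / (2·6600) = (−800 + 8588.000)/13200 ≈ 0.590.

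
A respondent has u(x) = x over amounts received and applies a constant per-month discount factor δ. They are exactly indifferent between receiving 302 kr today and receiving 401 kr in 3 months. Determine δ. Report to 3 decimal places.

Equating discounted utilities: u(302) = δ^3·u(401) ⇒ δ^3 = u(302)/u(401).
With u(x) = x: δ^3 = 302/401 = 0.75312.
Taking the cube root: δ = 0.75312^(1/3) ≈ 0.910.

δ ≈ 0.910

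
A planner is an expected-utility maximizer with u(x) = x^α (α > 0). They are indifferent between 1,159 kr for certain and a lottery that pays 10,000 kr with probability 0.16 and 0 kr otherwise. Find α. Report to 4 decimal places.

EU(lottery) = 0.16·10000^α + 0.84·0 = 0.16·10000^α.
Indifference: 1159^α = 0.16·10000^α, so (1159/10000)^α = 0.16.
Taking logs: α·ln(1159/10000) = ln(0.16), so α = -1.8325815 / -2.1550275 ≈ 0.8504.

α ≈ 0.8504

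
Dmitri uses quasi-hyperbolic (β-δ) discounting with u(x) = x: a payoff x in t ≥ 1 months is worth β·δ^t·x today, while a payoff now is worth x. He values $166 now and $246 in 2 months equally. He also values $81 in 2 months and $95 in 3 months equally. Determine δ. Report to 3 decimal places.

The second indifference involves only future payoffs, so β cancels: β·δ^2·81 = β·δ^3·95, giving δ = 81/95 = 0.85263.

δ ≈ 0.853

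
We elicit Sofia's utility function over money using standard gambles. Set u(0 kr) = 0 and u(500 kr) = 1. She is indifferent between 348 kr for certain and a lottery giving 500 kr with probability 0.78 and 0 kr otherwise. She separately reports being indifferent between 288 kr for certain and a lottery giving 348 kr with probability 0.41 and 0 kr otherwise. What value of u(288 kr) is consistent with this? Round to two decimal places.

From the first indifference, u(348 kr) = 0.78·u(500 kr) + 0.22·u(0 kr) = 0.78·1 + 0.22·0 = 0.78.
Then u(288 kr) = 0.41·u(348 kr) + 0.59·u(0 kr) = 0.41·0.78 + 0.59·0.00 = 0.3198.

0.32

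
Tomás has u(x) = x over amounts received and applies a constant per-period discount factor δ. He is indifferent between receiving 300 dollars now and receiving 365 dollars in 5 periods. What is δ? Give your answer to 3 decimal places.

δ ≈ 0.962

The payoff in 5 periods is discounted by δ^5, so u(300) = δ^5·u(365) and δ^5 = u(300)/u(365).
With u(x) = x: δ^5 = 300/365 = 0.82192.
Taking the 5th root: δ = 0.82192^(1/5) ≈ 0.962.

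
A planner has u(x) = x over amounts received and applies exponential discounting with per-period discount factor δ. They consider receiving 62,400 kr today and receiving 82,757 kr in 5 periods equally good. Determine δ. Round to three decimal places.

Equating discounted utilities: u(62400) = δ^5·u(82757) ⇒ δ^5 = u(62400)/u(82757).
With u(x) = x: δ^5 = 62400/82757 = 0.75401.
So δ = 0.75401^(1/5) ≈ 0.945.

δ ≈ 0.945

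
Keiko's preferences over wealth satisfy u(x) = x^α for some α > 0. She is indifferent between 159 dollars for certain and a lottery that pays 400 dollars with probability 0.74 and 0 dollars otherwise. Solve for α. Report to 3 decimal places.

Since u(0) = 0, the lottery's EU is 0.74·400^α.
Indifference: 159^α = 0.74·400^α, so (159/400)^α = 0.74.
Taking logs: α·ln(159/400) = ln(0.74), so α = -0.301105 / -0.922560 ≈ 0.326.

α ≈ 0.326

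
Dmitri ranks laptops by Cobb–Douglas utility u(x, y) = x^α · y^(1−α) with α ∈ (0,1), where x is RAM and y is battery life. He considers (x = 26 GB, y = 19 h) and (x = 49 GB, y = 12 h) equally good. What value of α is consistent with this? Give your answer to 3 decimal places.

α ≈ 0.420

Set the two utilities equal: 26^α·19^(1−α) = 49^α·12^(1−α).
(26/49)^α = (12/19)^(1−α); take logs: α·ln(26/49) = (1−α)·ln(12/19), i.e. α·-0.633724 = (1−α)·-0.459532.
Thus α·(-1.093256) = -0.459532, so α = -0.459532/-1.093256 ≈ 0.420.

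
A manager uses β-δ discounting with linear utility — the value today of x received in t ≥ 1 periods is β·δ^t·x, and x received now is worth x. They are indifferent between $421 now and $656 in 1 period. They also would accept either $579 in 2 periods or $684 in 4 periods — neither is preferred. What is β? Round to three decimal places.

Both payoffs in the second observation are in the future, so β drops out: δ^2·579 = δ^4·684 ⇒ δ^2 = 579/684 = 0.84649, so δ = 0.92005.
The first indifference: 421 = β·δ·656, so β = 421/(δ·656) = 421/(0.92005·656) ≈ 0.698.

β ≈ 0.698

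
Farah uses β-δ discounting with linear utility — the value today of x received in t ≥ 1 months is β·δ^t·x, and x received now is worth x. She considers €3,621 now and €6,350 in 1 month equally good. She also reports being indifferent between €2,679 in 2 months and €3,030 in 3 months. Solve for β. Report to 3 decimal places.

β ≈ 0.645

The second indifference involves only future payoffs, so β cancels: β·δ^2·2679 = β·δ^3·3030, giving δ = 2679/3030 = 0.88416.
The first indifference: 3621 = β·δ·6350, so β = 3621/(δ·6350) = 3621/(0.88416·6350) ≈ 0.645.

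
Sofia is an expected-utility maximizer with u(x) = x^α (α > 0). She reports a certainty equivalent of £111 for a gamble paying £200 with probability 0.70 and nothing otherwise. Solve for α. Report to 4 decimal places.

The lottery's expected utility is 0.70·u(200) + 0.30·u(0) = 0.70·200^α (since u(0) = 0 for α > 0).
Indifference: 111^α = 0.70·200^α, so (111/200)^α = 0.70.
Take logs: α = ln 0.70 / ln(111/200) ≈ 0.605779.

α ≈ 0.6058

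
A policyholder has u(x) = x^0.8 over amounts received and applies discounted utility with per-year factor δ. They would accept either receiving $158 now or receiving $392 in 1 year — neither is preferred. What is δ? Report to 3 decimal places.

δ ≈ 0.483

Equating discounted utilities: u(158) = δ·u(392) ⇒ δ = u(158)/u(392).
Since u(x) = x^0.8, δ = (158/392)^0.8 = 0.40306^0.8 = 0.48339.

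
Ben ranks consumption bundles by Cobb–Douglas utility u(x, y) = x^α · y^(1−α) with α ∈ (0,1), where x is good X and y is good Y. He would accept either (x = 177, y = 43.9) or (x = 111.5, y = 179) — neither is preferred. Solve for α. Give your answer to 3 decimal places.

Indifference: 177^α · 43.9^(1−α) = 111.5^α · 179^(1−α).
(177/111.5)^α = (179/43.9)^(1−α); take logs: α·ln(177/111.5) = (1−α)·ln(179/43.9), i.e. α·0.462125 = (1−α)·1.405471.
Thus α·(1.867596) = 1.405471, so α = 1.405471/1.867596 ≈ 0.753.

α ≈ 0.753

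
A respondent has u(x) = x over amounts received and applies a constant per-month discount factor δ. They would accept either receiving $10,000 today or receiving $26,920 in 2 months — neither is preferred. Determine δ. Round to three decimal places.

δ ≈ 0.609

The payoff in 2 months is discounted by δ^2, so u(10000) = δ^2·u(26920) and δ^2 = u(10000)/u(26920).
With u(x) = x: δ^2 = 10000/26920 = 0.37147.
Taking the square root: δ = 0.37147^(1/2) ≈ 0.609.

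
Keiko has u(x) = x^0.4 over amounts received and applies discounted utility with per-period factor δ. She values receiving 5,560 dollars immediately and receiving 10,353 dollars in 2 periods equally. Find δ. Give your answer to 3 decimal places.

The payoff in 2 periods is discounted by δ^2, so u(5560) = δ^2·u(10353) and δ^2 = u(5560)/u(10353).
Since u(x) = x^0.4, δ^2 = (5560/10353)^0.4 = 0.53704^0.4 = 0.77984.
Hence δ = (0.77984)^(1/2) = 0.88308.

δ ≈ 0.883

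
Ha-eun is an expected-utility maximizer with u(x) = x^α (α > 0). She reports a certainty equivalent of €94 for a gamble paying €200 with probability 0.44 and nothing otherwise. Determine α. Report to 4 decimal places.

α ≈ 1.0874

The lottery's expected utility is 0.44·u(200) + 0.56·u(0) = 0.44·200^α (since u(0) = 0 for α > 0).
Equating: 94^α = 0.44·200^α, i.e. 0.4700^α = 0.44.
α = ln(0.44) / ln(94/200) = -0.8209806/-0.7550226 ≈ 1.0874.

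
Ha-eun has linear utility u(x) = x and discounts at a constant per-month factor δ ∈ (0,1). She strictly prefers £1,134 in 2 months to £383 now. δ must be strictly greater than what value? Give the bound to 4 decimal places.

The preference means 383 < δ^2·1134.
So δ^2 > 383/1134 = 0.33774; taking the square root of both positive sides preserves the inequality.
δ > 0.33774^(1/2) = 0.5812.

δ > 0.5812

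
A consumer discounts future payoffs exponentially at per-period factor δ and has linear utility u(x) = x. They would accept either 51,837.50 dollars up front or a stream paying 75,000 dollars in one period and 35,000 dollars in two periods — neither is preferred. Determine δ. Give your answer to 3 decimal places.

Present value of the stream is 75000·δ + 35000·δ². Indifference gives 75000δ + 35000δ² = 51837.50.
So 35000δ² + 75000δ − 51837.50 = 0.
By the quadratic formula (taking the positive root), δ = (−75000 + √12882250000.00) / 70000 ≈ 0.550.

δ ≈ 0.550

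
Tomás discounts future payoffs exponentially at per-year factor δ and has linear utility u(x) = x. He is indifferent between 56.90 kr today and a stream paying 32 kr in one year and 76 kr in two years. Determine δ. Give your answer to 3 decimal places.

δ ≈ 0.680

Present value of the stream is 32·δ + 76·δ². Indifference gives 32δ + 76δ² = 56.90.
So 76δ² + 32δ − 56.90 = 0.
δ = (−32 + √(32² + 4·76·56.90)) / (2·76) = (−32 + √18321.60) / 152 ≈ 0.680.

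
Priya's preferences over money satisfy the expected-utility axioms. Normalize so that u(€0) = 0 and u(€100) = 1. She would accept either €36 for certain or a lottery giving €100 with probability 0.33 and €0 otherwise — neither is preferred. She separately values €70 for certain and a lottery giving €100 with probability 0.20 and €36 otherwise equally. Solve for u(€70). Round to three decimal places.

From the first indifference, u(€36) = 0.33·u(€100) + 0.67·u(€0) = 0.33·1 + 0.67·0 = 0.33.
Then u(€70) = 0.20·u(€100) + 0.80·u(€36) = 0.20·1.00 + 0.80·0.33 = 0.4640.

0.464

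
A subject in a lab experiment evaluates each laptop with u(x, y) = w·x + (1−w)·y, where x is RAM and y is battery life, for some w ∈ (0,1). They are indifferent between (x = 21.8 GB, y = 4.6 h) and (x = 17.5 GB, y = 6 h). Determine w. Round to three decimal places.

Equating utilities: w·21.8 + (1−w)·4.6 = w·17.5 + (1−w)·6.
Collecting terms: w·4.3 = (1−w)·1.4.
The marginal rate of substitution is 1.4/4.3, so w = 1.4/(4.3+1.4) = 0.246.

w = 0.246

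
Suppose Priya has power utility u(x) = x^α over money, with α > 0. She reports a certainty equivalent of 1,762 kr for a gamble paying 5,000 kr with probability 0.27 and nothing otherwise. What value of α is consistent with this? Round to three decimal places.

α ≈ 1.255

Since u(0) = 0, the lottery's EU is 0.27·5000^α.
Indifference: 1762^α = 0.27·5000^α, so (1762/5000)^α = 0.27.
α = ln(0.27) / ln(1762/5000) = -1.309333/-1.042988 ≈ 1.255.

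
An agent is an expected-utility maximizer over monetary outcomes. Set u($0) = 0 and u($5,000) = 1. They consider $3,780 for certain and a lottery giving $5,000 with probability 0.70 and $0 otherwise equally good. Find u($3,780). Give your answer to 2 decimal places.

0.70

The indifference gives u($3,780) = 0.70·u($5,000) + 0.30·u($0) = 0.70·1 + 0.30·0 = 0.70.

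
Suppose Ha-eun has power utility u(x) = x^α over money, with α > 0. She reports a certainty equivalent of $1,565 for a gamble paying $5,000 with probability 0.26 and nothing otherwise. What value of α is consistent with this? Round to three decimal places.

α ≈ 1.160

The lottery's expected utility is 0.26·u(5000) + 0.74·u(0) = 0.26·5000^α (since u(0) = 0 for α > 0).
Setting u(1565) equal to that: 1565^α = 0.26·5000^α ⇒ (1565/5000)^α = 0.26.
Taking logs: α·ln(1565/5000) = ln(0.26), so α = -1.347074 / -1.161552 ≈ 1.160.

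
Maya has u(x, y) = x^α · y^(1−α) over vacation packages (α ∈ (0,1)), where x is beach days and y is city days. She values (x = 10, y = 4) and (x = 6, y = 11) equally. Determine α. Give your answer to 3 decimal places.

α ≈ 0.664

The Cobb–Douglas utilities coincide, so 10^α·4^(1−α) = 6^α·11^(1−α).
(10/6)^α = (11/4)^(1−α); take logs: α·ln(10/6) = (1−α)·ln(11/4), i.e. α·0.510826 = (1−α)·1.011601.
With A = 0.510826 and B = 1.011601: α·A = (1−α)·B, so α = B/(A+B) = 1.011601/1.522427 ≈ 0.664.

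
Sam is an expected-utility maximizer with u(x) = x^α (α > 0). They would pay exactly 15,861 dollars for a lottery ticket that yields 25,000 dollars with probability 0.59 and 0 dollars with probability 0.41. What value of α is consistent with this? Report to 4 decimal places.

α ≈ 1.1596

EU(lottery) = 0.59·25000^α + 0.41·0 = 0.59·25000^α.
Equating: 15861^α = 0.59·25000^α, i.e. 0.6344^α = 0.59.
Take logs: α = ln 0.59 / ln(15861/25000) ≈ 1.159600.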